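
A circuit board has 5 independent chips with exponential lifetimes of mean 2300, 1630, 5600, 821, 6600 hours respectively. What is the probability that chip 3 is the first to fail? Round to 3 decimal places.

0.069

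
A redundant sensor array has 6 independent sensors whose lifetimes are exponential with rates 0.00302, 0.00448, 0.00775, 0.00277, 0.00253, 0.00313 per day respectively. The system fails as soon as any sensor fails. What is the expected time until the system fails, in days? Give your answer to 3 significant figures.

The time to first failure is exponential with rate Σλ = 0.00302 + 0.00448 + 0.00775 + 0.00277 + 0.00253 + 0.00313 = 0.02368.
E[min] = 1/Σλ = 1/0.02368 = 42.2297 days.

42.2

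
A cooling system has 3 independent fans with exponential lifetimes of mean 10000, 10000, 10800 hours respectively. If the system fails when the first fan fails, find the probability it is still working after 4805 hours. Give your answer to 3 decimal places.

0.245

The first failure time is exponential with rate Σλ_i = 1/10000 + 1/10000 + 1/10800 = 0.000292593 per hour.
P(min > 4805) = e^(−0.000292593·4805) = e^(−1.4059) ≈ 0.245.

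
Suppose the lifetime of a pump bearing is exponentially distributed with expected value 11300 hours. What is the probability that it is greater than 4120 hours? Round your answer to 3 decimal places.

0.694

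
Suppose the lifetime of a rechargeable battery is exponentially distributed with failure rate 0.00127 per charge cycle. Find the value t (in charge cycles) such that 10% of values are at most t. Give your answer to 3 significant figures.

Set 1 − e^(−λt) = 0.1, so t = −ln(0.9)/λ = 0.10536/0.00127 ≈ 82.961 charge cycles.

83.0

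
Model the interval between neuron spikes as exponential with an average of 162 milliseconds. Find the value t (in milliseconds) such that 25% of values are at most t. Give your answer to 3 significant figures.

46.6

The rate is λ = 1/162 = 0.00617284 per millisecond.
Set 1 − e^(−λt) = 0.25, so t = −ln(0.75)/λ = 0.28768/0.00617284 ≈ 46.6045 milliseconds.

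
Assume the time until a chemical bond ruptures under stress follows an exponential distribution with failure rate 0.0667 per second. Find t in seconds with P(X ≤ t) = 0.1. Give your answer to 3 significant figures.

1.58

Set 1 − e^(−λt) = 0.1, so t = −ln(0.9)/λ = 0.10536/0.0667 ≈ 1.57962 seconds.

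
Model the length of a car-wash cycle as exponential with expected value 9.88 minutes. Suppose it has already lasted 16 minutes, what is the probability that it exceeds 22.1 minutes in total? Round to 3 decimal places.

0.539

The rate is λ = 1/9.88 = 0.101215 per minute.
P(X > s+t | X > s) = e^(−λ(s+t))/e^(−λs) = e^(−λt), independent of s = 16.
P(X > 6.1) = e^(−0.61741) ≈ 0.539.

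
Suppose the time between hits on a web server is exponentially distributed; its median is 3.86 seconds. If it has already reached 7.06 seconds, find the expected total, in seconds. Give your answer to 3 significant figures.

For an exponential, median = ln(2)/λ, so λ = ln 2 / 3.86 = 0.179572 per second.
By memorylessness, E[X | X > 7.06] = 7.06 + 1/λ = 7.06 + 5.5688 = 12.6288 seconds.

12.6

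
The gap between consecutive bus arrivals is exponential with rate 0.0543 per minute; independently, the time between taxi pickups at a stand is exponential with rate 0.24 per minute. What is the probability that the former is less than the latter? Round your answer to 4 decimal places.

0.1845

λ_1 = 0.0543, λ_2 = 0.24.
For independent exponentials, P(the former < the latter) = λ_1/(λ_1+λ_2) = 0.0543/0.2943 ≈ 0.1845.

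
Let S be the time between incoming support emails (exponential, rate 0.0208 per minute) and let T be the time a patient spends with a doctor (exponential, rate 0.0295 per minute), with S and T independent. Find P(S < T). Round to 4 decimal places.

λ_1 = 0.0208, λ_2 = 0.0295.
For independent exponentials, P(S < T) = λ_1/(λ_1+λ_2) = 0.0208/0.0503 ≈ 0.4135.

0.4135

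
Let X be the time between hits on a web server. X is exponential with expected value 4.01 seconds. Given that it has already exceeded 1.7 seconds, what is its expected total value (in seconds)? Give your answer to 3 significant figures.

The rate is λ = 1/4.01 = 0.249377 per second.
By memorylessness, E[X | X > 1.7] = 1.7 + 1/λ = 1.7 + 4.01 = 5.71 seconds.

5.71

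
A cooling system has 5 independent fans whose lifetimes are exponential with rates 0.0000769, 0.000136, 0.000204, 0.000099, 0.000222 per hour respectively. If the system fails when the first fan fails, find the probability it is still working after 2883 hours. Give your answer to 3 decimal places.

0.119

The time to first failure is exponential with rate Σλ = 0.0000769 + 0.000136 + 0.000204 + 0.000099 + 0.000222 = 0.0007379.
P(min > 2883) = e^(−0.0007379·2883) = e^(−2.1274) ≈ 0.119.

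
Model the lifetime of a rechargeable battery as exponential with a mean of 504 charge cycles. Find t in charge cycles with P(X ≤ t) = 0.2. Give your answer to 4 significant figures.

The rate is λ = 1/504 = 0.00198413 per charge cycle.
Set 1 − e^(−λt) = 0.2, so t = −ln(0.8)/λ = 0.22314/0.00198413 ≈ 112.464 charge cycles.

112.5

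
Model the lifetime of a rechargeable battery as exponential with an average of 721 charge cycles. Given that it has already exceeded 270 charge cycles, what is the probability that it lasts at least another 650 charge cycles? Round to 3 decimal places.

0.406

The rate is λ = 1/721 = 0.00138696 per charge cycle.
By the memoryless property, P(X > 270+650 | X > 270) = P(X > 650).
P(X > 650) = e^(−0.90153) ≈ 0.406.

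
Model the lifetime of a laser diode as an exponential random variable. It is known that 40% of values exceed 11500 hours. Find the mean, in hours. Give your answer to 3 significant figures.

e^(−λ·11500) = 0.40 ⇒ λ = −ln(0.40)/11500 = 0.0000796775.
Mean = 1/λ = 12550.6 hours.

12600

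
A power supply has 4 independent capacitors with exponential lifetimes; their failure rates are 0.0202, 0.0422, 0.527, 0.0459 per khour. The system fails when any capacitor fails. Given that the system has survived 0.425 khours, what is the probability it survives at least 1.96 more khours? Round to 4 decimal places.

Time to first failure ~ Exp(Σλ) with Σλ = 0.6353.
By memorylessness, P(T > 0.425+1.96 | T > 0.425) = P(T > 1.96) = e^(−0.6353·1.96) ≈ 0.2879.

0.2879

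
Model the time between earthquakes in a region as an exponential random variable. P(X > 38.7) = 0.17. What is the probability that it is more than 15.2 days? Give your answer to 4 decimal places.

e^(−λ·38.7) = 0.17 ⇒ λ = −ln(0.17)/38.7 = 0.045787.
P(X > 15.2) = e^(−0.045787·15.2) = e^(−0.69596) ≈ 0.4986.

0.4986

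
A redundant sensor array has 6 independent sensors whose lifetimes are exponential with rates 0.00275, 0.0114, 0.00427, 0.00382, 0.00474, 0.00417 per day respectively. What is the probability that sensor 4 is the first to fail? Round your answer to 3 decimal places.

The time to first failure is exponential with rate Σλ = 0.00275 + 0.0114 + 0.00427 + 0.00382 + 0.00474 + 0.00417 = 0.03115.
P(sensor 4 first) = λ_4/Σλ = 0.00382/0.03115 ≈ 0.123.

0.123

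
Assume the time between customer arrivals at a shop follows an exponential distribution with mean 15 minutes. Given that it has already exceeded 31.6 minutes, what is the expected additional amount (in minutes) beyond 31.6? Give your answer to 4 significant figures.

The rate is λ = 1/15 = 0.0666667 per minute.
By memorylessness, the remaining amount past any threshold is again Exp(λ) with mean 1/λ = 15 minutes.

15.00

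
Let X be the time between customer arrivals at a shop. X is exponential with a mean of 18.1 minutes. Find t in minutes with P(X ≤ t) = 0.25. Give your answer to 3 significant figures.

The rate is λ = 1/18.1 = 0.0552486 per minute.
Set 1 − e^(−λt) = 0.25, so t = −ln(0.75)/λ = 0.28768/0.0552486 ≈ 5.20705 minutes.

5.21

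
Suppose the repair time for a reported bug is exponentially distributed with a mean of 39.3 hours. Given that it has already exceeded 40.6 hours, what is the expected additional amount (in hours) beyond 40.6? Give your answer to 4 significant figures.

The rate is λ = 1/39.3 = 0.0254453 per hour.
By memorylessness, the remaining amount past any threshold is again Exp(λ) with mean 1/λ = 39.3 hours.

39.30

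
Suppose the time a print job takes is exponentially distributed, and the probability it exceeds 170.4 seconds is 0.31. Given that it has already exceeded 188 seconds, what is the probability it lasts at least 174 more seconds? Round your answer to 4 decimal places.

From e^(−λ·170.4) = 0.31, λ = −ln(0.31)/170.4 = 0.00687314.
Memoryless: P(X > 188+174 | X > 188) = P(X > 174) = e^(−0.00687314·174) ≈ 0.3024.

0.3024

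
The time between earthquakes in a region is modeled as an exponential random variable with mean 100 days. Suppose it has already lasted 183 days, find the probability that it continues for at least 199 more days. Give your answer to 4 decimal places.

The rate is λ = 1/100 = 0.01 per day.
The exponential is memoryless, so the remaining time is again Exp(λ): the condition X > 183 is irrelevant.
P(X > 199) = e^(−1.99) ≈ 0.1367.

0.1367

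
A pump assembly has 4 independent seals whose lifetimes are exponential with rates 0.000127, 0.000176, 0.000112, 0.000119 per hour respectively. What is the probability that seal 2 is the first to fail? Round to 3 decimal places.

0.330

The time to first failure is exponential with rate Σλ = 0.000127 + 0.000176 + 0.000112 + 0.000119 = 0.000534.
P(seal 2 first) = λ_2/Σλ = 0.000176/0.000534 ≈ 0.330.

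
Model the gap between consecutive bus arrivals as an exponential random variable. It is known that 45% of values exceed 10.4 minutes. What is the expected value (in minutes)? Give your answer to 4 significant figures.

e^(−λ·10.4) = 0.45 ⇒ λ = −ln(0.45)/10.4 = 0.0767796.
Mean = 1/λ = 13.0243 minutes.

13.02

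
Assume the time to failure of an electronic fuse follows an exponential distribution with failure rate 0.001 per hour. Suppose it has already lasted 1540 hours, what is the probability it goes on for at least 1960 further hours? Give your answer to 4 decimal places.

0.1409

By the memoryless property, P(X > 1540+1960 | X > 1540) = P(X > 1960).
P(X > 1960) = e^(−1.96) ≈ 0.1409.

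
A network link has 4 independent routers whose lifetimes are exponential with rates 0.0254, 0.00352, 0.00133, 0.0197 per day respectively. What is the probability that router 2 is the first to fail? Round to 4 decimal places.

The time to first failure is exponential with rate Σλ = 0.0254 + 0.00352 + 0.00133 + 0.0197 = 0.04995.
P(router 2 first) = λ_2/Σλ = 0.00352/0.04995 ≈ 0.0705.

0.0705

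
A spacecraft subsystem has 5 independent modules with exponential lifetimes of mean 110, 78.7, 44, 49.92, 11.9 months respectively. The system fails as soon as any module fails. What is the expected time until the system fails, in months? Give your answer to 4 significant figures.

6.730

The first failure time is exponential with rate Σλ_i = 1/110 + 1/78.7 + 1/44 + 1/49.92 + 1/11.9 = 0.14859 per month.
E[min] = 1/Σλ = 1/0.14859 = 6.72991 months.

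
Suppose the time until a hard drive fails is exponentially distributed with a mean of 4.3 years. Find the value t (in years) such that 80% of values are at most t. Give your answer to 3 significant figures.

6.92

The rate is λ = 1/4.3 = 0.232558 per year.
Set 1 − e^(−λt) = 0.8, so t = −ln(0.2)/λ = 1.6094/0.232558 ≈ 6.92058 years.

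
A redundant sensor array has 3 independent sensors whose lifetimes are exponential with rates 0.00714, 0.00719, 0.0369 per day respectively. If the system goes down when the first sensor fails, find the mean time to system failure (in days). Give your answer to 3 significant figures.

The time to first failure is exponential with rate Σλ = 0.00714 + 0.00719 + 0.0369 = 0.05123.
E[min] = 1/Σλ = 1/0.05123 = 19.5198 days.

19.5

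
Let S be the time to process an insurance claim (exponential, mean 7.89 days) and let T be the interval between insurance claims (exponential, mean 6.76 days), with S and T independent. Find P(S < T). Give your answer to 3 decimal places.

0.461

λ_1 = 1/7.89 = 0.126743, λ_2 = 1/6.76 = 0.147929.
For independent exponentials, P(S < T) = λ_1/(λ_1+λ_2) = 0.126743/0.274672 ≈ 0.461.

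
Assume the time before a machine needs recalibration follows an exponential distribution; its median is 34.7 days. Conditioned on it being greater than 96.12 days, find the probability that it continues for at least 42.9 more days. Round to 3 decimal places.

0.424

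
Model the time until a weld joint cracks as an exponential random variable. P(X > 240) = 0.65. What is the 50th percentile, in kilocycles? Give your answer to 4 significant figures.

386.2

e^(−λ·240) = 0.65 ⇒ λ = −ln(0.65)/240 = 0.00179493.
50th percentile: 1 − e^(−λt) = 0.5, t = −ln(0.5)/λ = 386.17 kilocycles.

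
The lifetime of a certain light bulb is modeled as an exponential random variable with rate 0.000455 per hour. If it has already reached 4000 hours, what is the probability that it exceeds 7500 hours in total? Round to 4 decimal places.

0.2034

P(X > s+t | X > s) = e^(−λ(s+t))/e^(−λs) = e^(−λt), independent of s = 4000.
P(X > 3500) = e^(−1.5925) ≈ 0.2034.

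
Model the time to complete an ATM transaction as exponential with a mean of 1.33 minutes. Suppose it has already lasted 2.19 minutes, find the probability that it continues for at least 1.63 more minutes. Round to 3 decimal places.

0.294

The rate is λ = 1/1.33 = 0.75188 per minute.
P(X > s+t | X > s) = e^(−λ(s+t))/e^(−λs) = e^(−λt), independent of s = 2.19.
P(X > 1.63) = e^(−1.2256) ≈ 0.294.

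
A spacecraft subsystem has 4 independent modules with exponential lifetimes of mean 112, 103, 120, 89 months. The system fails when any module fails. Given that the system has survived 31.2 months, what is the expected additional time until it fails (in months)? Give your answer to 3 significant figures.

26.2

First-failure rate Σλ = 1/112 + 1/103 + 1/120 + 1/89 = 0.0382066.
By memorylessness the expected residual is 1/Σλ = 26.1735 months, regardless of the 31.2 already elapsed.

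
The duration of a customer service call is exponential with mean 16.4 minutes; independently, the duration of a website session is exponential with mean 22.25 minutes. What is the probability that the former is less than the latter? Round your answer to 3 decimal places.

λ_1 = 1/16.4 = 0.0609756, λ_2 = 1/22.25 = 0.0449438.
For independent exponentials, P(the former < the latter) = λ_1/(λ_1+λ_2) = 0.0609756/0.105919 ≈ 0.576.

0.576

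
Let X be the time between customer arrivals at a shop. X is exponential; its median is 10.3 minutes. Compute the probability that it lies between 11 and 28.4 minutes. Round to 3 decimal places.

For an exponential, median = ln(2)/λ, so λ = ln 2 / 10.3 = 0.0672958 per minute.
P(11 < X < 28.4) = e^(−λ·11) − e^(−λ·28.4) = 0.47699 − 0.14790 ≈ 0.329.

0.329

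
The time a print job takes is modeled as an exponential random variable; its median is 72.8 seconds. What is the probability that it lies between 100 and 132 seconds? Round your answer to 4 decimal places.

0.1014

For an exponential, median = ln(2)/λ, so λ = ln 2 / 72.8 = 0.00952125 per second.
P(100 < X < 132) = e^(−λ·100) − e^(−λ·132) = 0.38592 − 0.28456 ≈ 0.1014.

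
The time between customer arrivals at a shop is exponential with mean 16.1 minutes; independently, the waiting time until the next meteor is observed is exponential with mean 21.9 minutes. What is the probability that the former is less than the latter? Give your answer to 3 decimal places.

λ_1 = 1/16.1 = 0.0621118, λ_2 = 1/21.9 = 0.0456621.
For independent exponentials, P(the former < the latter) = λ_1/(λ_1+λ_2) = 0.0621118/0.107774 ≈ 0.576.

0.576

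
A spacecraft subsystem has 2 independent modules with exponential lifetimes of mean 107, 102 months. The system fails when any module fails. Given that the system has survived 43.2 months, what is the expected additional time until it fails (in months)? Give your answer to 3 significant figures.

52.2

First-failure rate Σλ = 1/107 + 1/102 = 0.0191497.
By memorylessness the expected residual is 1/Σλ = 52.2201 months, regardless of the 43.2 already elapsed.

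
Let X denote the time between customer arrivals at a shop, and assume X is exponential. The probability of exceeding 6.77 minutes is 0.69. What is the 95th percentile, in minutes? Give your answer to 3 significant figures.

54.7

e^(−λ·6.77) = 0.69 ⇒ λ = −ln(0.69)/6.77 = 0.05481.
95th percentile: 1 − e^(−λt) = 0.95, t = −ln(0.05)/λ = 54.6567 minutes.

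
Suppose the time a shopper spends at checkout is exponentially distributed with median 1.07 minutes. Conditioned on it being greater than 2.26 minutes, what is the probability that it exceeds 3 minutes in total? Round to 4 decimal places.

0.6192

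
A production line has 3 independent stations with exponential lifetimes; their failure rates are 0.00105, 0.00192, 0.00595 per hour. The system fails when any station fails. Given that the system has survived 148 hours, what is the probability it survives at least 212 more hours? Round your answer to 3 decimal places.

Time to first failure ~ Exp(Σλ) with Σλ = 0.00892.
By memorylessness, P(T > 148+212 | T > 148) = P(T > 212) = e^(−0.00892·212) ≈ 0.151.

0.151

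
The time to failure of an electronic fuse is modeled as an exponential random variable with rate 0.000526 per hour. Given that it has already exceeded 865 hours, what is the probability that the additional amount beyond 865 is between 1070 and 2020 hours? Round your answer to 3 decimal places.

Memoryless: the residual past 865 is again Exp(λ).
P(1070 < residual < 2020) = e^(−λ·1070) − e^(−λ·2020) = 0.56960 − 0.34558 ≈ 0.224.

0.224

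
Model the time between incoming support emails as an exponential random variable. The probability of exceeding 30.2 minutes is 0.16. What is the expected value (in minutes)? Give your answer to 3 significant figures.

e^(−λ·30.2) = 0.16 ⇒ λ = −ln(0.16)/30.2 = 0.0606815.
Mean = 1/λ = 16.4795 minutes.

16.5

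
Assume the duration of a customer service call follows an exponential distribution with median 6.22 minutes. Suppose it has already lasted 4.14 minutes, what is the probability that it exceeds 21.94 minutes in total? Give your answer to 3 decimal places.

0.138

For an exponential, median = ln(2)/λ, so λ = ln 2 / 6.22 = 0.111438 per minute.
By the memoryless property, P(X > 4.14+17.8 | X > 4.14) = P(X > 17.8).
P(X > 17.8) = e^(−1.9836) ≈ 0.138.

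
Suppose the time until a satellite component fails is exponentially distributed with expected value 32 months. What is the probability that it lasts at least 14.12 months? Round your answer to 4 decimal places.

The rate is λ = 1/32 = 0.03125 per month.
P(X > 14.12) = e^(−λ·14.12) = e^(−0.44125) ≈ 0.6432.

0.6432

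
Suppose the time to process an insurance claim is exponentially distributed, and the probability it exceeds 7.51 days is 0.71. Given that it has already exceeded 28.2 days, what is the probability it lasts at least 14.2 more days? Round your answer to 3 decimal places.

From e^(−λ·7.51) = 0.71, λ = −ln(0.71)/7.51 = 0.0456046.
Memoryless: P(X > 28.2+14.2 | X > 28.2) = P(X > 14.2) = e^(−0.0456046·14.2) ≈ 0.523.

0.523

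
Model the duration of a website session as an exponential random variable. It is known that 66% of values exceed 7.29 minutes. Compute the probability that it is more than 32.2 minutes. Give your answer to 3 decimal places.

e^(−λ·7.29) = 0.66 ⇒ λ = −ln(0.66)/7.29 = 0.056998.
P(X > 32.2) = e^(−0.056998·32.2) = e^(−1.8353) ≈ 0.160.

0.160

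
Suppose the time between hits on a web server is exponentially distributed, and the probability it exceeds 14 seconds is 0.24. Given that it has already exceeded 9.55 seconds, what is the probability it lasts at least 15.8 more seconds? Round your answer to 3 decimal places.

0.200

From e^(−λ·14) = 0.24, λ = −ln(0.24)/14 = 0.101937.
Memoryless: P(X > 9.55+15.8 | X > 9.55) = P(X > 15.8) = e^(−0.101937·15.8) ≈ 0.200.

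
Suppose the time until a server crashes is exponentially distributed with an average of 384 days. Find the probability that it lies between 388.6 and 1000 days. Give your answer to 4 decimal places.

0.2895

The rate is λ = 1/384 = 0.00260417 per day.
P(388.6 < X < 1000) = e^(−λ·388.6) − e^(−λ·1000) = 0.36350 − 0.07396 ≈ 0.2895.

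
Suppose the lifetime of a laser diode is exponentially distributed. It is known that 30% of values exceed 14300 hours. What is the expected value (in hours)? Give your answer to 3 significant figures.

11900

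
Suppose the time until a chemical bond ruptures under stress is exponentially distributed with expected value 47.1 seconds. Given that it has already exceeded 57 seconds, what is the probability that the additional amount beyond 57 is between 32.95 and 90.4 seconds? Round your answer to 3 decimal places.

The rate is λ = 1/47.1 = 0.0212314 per second.
Memoryless: the residual past 57 is again Exp(λ).
P(32.95 < residual < 90.4) = e^(−λ·32.95) − e^(−λ·90.4) = 0.49680 − 0.14671 ≈ 0.350.

0.350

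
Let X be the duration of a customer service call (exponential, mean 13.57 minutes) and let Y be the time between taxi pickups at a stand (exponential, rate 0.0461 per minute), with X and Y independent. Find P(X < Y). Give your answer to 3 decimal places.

0.615

λ_1 = 1/13.57 = 0.073692, λ_2 = 0.0461.
For independent exponentials, P(X < Y) = λ_1/(λ_1+λ_2) = 0.073692/0.119792 ≈ 0.615.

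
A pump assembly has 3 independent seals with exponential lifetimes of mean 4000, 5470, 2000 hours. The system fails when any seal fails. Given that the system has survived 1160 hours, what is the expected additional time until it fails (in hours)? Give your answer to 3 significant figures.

1070

First-failure rate Σλ = 1/4000 + 1/5470 + 1/2000 = 0.000932815.
By memorylessness the expected residual is 1/Σλ = 1072.02 hours, regardless of the 1160 already elapsed.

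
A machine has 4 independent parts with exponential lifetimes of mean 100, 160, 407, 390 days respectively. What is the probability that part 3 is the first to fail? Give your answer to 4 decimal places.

Rates: λ_i = 1/mean_i → 0.01, 0.00625, 0.002457, 0.0025641; Σλ = 0.0212711.
P(part 3 first) = λ_3/Σλ = 0.002457/0.0212711 ≈ 0.1155.

0.1155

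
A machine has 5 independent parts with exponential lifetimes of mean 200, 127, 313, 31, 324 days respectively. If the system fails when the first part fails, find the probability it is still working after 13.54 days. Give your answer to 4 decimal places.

0.4985

The first failure time is exponential with rate Σλ_i = 1/200 + 1/127 + 1/313 + 1/31 + 1/324 = 0.0514134 per day.
P(min > 13.54) = e^(−0.0514134·13.54) = e^(−0.69614) ≈ 0.4985.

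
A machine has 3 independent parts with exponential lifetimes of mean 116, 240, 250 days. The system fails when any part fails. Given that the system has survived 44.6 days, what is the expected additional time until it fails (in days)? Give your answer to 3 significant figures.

59.6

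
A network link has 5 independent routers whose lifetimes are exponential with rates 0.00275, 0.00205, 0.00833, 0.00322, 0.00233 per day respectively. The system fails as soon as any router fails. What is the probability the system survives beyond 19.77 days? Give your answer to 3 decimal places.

0.691

The time to first failure is exponential with rate Σλ = 0.00275 + 0.00205 + 0.00833 + 0.00322 + 0.00233 = 0.01868.
P(min > 19.77) = e^(−0.01868·19.77) = e^(−0.3693) ≈ 0.691.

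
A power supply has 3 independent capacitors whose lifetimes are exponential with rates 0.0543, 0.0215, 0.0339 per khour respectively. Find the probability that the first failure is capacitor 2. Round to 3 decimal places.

0.196

The time to first failure is exponential with rate Σλ = 0.0543 + 0.0215 + 0.0339 = 0.1097.
P(capacitor 2 first) = λ_2/Σλ = 0.0215/0.1097 ≈ 0.196.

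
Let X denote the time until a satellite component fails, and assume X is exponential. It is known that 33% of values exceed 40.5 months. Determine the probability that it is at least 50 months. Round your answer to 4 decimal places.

0.2544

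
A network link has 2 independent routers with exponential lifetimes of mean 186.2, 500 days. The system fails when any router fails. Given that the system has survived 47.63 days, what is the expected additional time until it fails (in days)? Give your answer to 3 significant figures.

First-failure rate Σλ = 1/186.2 + 1/500 = 0.00737057.
By memorylessness the expected residual is 1/Σλ = 135.675 days, regardless of the 47.63 already elapsed.

136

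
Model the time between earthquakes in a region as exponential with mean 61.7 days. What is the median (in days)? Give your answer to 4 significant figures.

42.77

The rate is λ = 1/61.7 = 0.0162075 per day.
Set 1 − e^(−λt) = 0.5, so t = −ln(0.5)/λ = 0.69315/0.0162075 ≈ 42.7672 days.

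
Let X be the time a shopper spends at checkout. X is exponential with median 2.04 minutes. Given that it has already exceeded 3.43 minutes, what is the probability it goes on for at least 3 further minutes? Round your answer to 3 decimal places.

For an exponential, median = ln(2)/λ, so λ = ln 2 / 2.04 = 0.339778 per minute.
The exponential is memoryless, so the remaining time is again Exp(λ): the condition X > 3.43 is irrelevant.
P(X > 3) = e^(−1.0193) ≈ 0.361.

0.361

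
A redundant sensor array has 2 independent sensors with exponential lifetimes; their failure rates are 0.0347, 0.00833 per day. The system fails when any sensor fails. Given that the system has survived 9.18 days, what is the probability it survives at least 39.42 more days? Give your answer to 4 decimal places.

Time to first failure ~ Exp(Σλ) with Σλ = 0.04303.
By memorylessness, P(T > 9.18+39.42 | T > 9.18) = P(T > 39.42) = e^(−0.04303·39.42) ≈ 0.1834.

0.1834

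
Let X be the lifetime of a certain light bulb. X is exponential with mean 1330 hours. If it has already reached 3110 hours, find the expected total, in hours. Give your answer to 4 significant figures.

The rate is λ = 1/1330 = 0.00075188 per hour.
By memorylessness, E[X | X > 3110] = 3110 + 1/λ = 3110 + 1330 = 4440 hours.

4440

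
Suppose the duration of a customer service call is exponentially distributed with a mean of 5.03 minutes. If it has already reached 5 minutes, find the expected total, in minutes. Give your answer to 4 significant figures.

The rate is λ = 1/5.03 = 0.198807 per minute.
By memorylessness, E[X | X > 5] = 5 + 1/λ = 5 + 5.03 = 10.03 minutes.

10.03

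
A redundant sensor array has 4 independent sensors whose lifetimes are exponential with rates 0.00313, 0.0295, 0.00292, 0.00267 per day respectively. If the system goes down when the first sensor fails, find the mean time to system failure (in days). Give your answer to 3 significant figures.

26.2

The time to first failure is exponential with rate Σλ = 0.00313 + 0.0295 + 0.00292 + 0.00267 = 0.03822.
E[min] = 1/Σλ = 1/0.03822 = 26.1643 days.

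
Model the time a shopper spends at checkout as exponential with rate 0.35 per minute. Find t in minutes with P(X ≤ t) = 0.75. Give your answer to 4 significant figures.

3.961

Set 1 − e^(−λt) = 0.75, so t = −ln(0.25)/λ = 1.3863/0.35 ≈ 3.96084 minutes.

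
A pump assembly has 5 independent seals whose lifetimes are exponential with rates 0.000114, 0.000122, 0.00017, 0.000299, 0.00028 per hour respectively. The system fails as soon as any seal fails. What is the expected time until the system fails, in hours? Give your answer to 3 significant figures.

1020

The time to first failure is exponential with rate Σλ = 0.000114 + 0.000122 + 0.00017 + 0.000299 + 0.00028 = 0.000985.
E[min] = 1/Σλ = 1/0.000985 = 1015.23 hours.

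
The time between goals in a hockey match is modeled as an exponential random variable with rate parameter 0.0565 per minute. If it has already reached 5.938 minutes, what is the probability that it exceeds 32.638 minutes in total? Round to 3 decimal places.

0.221

P(X > s+t | X > s) = e^(−λ(s+t))/e^(−λs) = e^(−λt), independent of s = 5.938.
P(X > 26.7) = e^(−1.5086) ≈ 0.221.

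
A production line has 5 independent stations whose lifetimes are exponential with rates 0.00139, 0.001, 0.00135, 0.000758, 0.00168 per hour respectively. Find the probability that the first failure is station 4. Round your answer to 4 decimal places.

The time to first failure is exponential with rate Σλ = 0.00139 + 0.001 + 0.00135 + 0.000758 + 0.00168 = 0.006178.
P(station 4 first) = λ_4/Σλ = 0.000758/0.006178 ≈ 0.1227.

0.1227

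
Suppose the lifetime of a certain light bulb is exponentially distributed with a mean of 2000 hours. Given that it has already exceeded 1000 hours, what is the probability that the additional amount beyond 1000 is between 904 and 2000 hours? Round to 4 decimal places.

The rate is λ = 1/2000 = 0.0005 per hour.
Memoryless: the residual past 1000 is again Exp(λ).
P(904 < residual < 2000) = e^(−λ·904) − e^(−λ·2000) = 0.63635 − 0.36788 ≈ 0.2685.

0.2685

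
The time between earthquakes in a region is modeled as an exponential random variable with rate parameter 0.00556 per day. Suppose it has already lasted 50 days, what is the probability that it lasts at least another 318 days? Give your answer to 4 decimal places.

0.1707

By the memoryless property, P(X > 50+318 | X > 50) = P(X > 318).
P(X > 318) = e^(−1.7681) ≈ 0.1707.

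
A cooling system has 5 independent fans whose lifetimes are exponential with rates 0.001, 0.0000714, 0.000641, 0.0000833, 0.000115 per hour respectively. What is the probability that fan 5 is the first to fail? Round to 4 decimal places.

0.0602

The time to first failure is exponential with rate Σλ = 0.001 + 0.0000714 + 0.000641 + 0.0000833 + 0.000115 = 0.0019107.
P(fan 5 first) = λ_5/Σλ = 0.000115/0.0019107 ≈ 0.0602.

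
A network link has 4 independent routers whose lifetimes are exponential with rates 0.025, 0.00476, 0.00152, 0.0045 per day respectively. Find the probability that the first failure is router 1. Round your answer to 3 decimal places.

The time to first failure is exponential with rate Σλ = 0.025 + 0.00476 + 0.00152 + 0.0045 = 0.03578.
P(router 1 first) = λ_1/Σλ = 0.025/0.03578 ≈ 0.699.

0.699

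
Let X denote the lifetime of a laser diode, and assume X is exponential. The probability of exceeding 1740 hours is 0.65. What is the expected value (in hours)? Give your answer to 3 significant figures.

4040

e^(−λ·1740) = 0.65 ⇒ λ = −ln(0.65)/1740 = 0.000247576.
Mean = 1/λ = 4039.16 hours.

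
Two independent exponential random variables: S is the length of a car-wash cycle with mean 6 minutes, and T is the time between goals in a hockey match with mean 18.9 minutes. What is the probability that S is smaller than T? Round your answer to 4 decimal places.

λ_1 = 1/6 = 0.166667, λ_2 = 1/18.9 = 0.0529101.
For independent exponentials, P(S < T) = λ_1/(λ_1+λ_2) = 0.166667/0.219577 ≈ 0.7590.

0.7590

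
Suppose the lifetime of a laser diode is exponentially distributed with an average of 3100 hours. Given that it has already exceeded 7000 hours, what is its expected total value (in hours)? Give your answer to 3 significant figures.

10100

The rate is λ = 1/3100 = 0.000322581 per hour.
By memorylessness, E[X | X > 7000] = 7000 + 1/λ = 7000 + 3100 = 10100 hours.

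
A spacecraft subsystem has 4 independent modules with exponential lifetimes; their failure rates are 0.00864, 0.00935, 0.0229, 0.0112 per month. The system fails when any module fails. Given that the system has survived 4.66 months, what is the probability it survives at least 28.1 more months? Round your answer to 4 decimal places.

0.2314

Time to first failure ~ Exp(Σλ) with Σλ = 0.05209.
By memorylessness, P(T > 4.66+28.1 | T > 4.66) = P(T > 28.1) = e^(−0.05209·28.1) ≈ 0.2314.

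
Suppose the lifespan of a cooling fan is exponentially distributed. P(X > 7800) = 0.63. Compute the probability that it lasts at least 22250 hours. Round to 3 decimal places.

e^(−λ·7800) = 0.63 ⇒ λ = −ln(0.63)/7800 = 0.0000592353.
P(X > 22250) = e^(−0.0000592353·22250) = e^(−1.318) ≈ 0.268.

0.268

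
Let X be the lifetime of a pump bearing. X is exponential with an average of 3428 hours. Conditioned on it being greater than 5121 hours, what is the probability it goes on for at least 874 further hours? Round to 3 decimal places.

The rate is λ = 1/3428 = 0.000291715 per hour.
By the memoryless property, P(X > 5121+874 | X > 5121) = P(X > 874).
P(X > 874) = e^(−0.25496) ≈ 0.775.

0.775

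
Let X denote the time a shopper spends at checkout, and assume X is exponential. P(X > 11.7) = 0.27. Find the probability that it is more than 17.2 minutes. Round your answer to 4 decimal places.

e^(−λ·11.7) = 0.27 ⇒ λ = −ln(0.27)/11.7 = 0.111909.
P(X > 17.2) = e^(−0.111909·17.2) = e^(−1.9248) ≈ 0.1459.

0.1459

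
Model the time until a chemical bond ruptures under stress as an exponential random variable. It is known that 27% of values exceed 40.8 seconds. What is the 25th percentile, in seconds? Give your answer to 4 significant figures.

e^(−λ·40.8) = 0.27 ⇒ λ = −ln(0.27)/40.8 = 0.0320915.
25th percentile: 1 − e^(−λt) = 0.25, t = −ln(0.75)/λ = 8.96443 seconds.

8.964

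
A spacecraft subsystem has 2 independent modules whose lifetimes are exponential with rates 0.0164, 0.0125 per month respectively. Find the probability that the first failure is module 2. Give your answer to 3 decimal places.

0.433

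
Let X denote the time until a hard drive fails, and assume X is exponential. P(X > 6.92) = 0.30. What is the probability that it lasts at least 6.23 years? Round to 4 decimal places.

0.3383

e^(−λ·6.92) = 0.30 ⇒ λ = −ln(0.30)/6.92 = 0.173985.
P(X > 6.23) = e^(−0.173985·6.23) = e^(−1.0839) ≈ 0.3383.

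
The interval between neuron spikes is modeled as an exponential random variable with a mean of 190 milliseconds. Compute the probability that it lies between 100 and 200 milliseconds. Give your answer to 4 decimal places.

The rate is λ = 1/190 = 0.00526316 per millisecond.
P(100 < X < 200) = e^(−λ·100) − e^(−λ·200) = 0.59078 − 0.34902 ≈ 0.2418.

0.2418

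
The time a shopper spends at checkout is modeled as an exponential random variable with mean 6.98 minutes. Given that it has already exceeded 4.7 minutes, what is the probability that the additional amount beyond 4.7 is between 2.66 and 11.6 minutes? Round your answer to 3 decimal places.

0.493

The rate is λ = 1/6.98 = 0.143266 per minute.
Memoryless: the residual past 4.7 is again Exp(λ).
P(2.66 < residual < 11.6) = e^(−λ·2.66) − e^(−λ·11.6) = 0.68312 − 0.18978 ≈ 0.493.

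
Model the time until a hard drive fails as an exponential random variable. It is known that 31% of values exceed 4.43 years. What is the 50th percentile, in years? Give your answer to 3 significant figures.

2.62

e^(−λ·4.43) = 0.31 ⇒ λ = −ln(0.31)/4.43 = 0.264375.
50th percentile: 1 − e^(−λt) = 0.5, t = −ln(0.5)/λ = 2.62183 years.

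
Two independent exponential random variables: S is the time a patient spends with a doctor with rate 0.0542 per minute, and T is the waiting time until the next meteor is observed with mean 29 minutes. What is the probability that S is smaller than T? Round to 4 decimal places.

λ_1 = 0.0542, λ_2 = 1/29 = 0.0344828.
For independent exponentials, P(S < T) = λ_1/(λ_1+λ_2) = 0.0542/0.0886828 ≈ 0.6112.

0.6112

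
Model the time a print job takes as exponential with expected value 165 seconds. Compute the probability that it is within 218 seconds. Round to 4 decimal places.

0.7332

The rate is λ = 1/165 = 0.00606061 per second.
P(X ≤ 218) = 1 − e^(−λ·218) = 1 − e^(−1.3212) ≈ 0.7332.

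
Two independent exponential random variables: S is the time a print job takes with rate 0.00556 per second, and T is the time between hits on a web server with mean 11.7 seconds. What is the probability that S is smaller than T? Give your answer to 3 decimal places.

0.061

λ_1 = 0.00556, λ_2 = 1/11.7 = 0.0854701.
For independent exponentials, P(S < T) = λ_1/(λ_1+λ_2) = 0.00556/0.0910301 ≈ 0.061.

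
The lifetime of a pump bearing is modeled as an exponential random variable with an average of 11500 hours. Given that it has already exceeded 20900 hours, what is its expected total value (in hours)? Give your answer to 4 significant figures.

32400

The rate is λ = 1/11500 = 0.0000869565 per hour.
By memorylessness, E[X | X > 20900] = 20900 + 1/λ = 20900 + 11500 = 32400 hours.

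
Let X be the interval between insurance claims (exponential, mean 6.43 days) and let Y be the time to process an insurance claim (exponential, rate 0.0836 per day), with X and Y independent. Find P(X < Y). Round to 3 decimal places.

0.650

λ_1 = 1/6.43 = 0.155521, λ_2 = 0.0836.
For independent exponentials, P(X < Y) = λ_1/(λ_1+λ_2) = 0.155521/0.239121 ≈ 0.650.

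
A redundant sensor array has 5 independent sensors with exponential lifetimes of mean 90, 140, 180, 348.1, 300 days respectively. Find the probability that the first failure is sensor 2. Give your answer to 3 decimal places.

Rates: λ_i = 1/mean_i → 0.0111111, 0.00714286, 0.00555556, 0.00287274, 0.00333333; Σλ = 0.0300156.
P(sensor 2 first) = λ_2/Σλ = 0.00714286/0.0300156 ≈ 0.238.

0.238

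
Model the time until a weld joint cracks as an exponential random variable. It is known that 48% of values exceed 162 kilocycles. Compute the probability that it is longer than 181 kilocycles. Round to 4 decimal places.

0.4404

e^(−λ·162) = 0.48 ⇒ λ = −ln(0.48)/162 = 0.00453067.
P(X > 181) = e^(−0.00453067·181) = e^(−0.82005) ≈ 0.4404.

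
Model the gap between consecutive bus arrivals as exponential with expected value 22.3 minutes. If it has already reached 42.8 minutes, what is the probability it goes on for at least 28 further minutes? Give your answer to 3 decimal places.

0.285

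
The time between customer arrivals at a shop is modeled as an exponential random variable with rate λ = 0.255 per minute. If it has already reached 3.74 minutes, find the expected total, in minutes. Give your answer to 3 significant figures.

By memorylessness, E[X | X > 3.74] = 3.74 + 1/λ = 3.74 + 3.92157 = 7.66157 minutes.

7.66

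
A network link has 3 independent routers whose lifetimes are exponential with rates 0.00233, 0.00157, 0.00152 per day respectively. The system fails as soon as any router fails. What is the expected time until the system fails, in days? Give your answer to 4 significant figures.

184.5

The time to first failure is exponential with rate Σλ = 0.00233 + 0.00157 + 0.00152 = 0.00542.
E[min] = 1/Σλ = 1/0.00542 = 184.502 days.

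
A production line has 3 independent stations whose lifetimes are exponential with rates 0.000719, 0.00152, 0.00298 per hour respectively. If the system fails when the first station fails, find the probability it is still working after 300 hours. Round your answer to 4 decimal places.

The time to first failure is exponential with rate Σλ = 0.000719 + 0.00152 + 0.00298 = 0.005219.
P(min > 300) = e^(−0.005219·300) = e^(−1.5657) ≈ 0.2089.

0.2089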